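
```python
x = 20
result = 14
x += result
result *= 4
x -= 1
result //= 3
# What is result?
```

Trace (tracking result):
x = 20  # -> x = 20
result = 14  # -> result = 14
x += result  # -> x = 34
result *= 4  # -> result = 56
x -= 1  # -> x = 33
result //= 3  # -> result = 18

Answer: 18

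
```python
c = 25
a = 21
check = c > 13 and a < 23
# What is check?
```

Trace (tracking check):
c = 25  # -> c = 25
a = 21  # -> a = 21
check = c > 13 and a < 23  # -> check = True

Answer: True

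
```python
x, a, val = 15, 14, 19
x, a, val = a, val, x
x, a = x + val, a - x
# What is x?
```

Answer: 29

Derivation:
Trace (tracking x):
x, a, val = (15, 14, 19)  # -> x = 15, a = 14, val = 19
x, a, val = (a, val, x)  # -> x = 14, a = 19, val = 15
x, a = (x + val, a - x)  # -> x = 29, a = 5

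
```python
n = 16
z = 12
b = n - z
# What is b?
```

Answer: 4

Derivation:
Trace (tracking b):
n = 16  # -> n = 16
z = 12  # -> z = 12
b = n - z  # -> b = 4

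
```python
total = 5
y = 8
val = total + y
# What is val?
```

Trace (tracking val):
total = 5  # -> total = 5
y = 8  # -> y = 8
val = total + y  # -> val = 13

Answer: 13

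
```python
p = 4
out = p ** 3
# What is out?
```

Answer: 64

Derivation:
Trace (tracking out):
p = 4  # -> p = 4
out = p ** 3  # -> out = 64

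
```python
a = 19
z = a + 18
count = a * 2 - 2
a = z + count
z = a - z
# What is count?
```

Answer: 36

Derivation:
Trace (tracking count):
a = 19  # -> a = 19
z = a + 18  # -> z = 37
count = a * 2 - 2  # -> count = 36
a = z + count  # -> a = 73
z = a - z  # -> z = 36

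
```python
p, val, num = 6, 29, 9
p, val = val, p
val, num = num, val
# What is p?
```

Trace (tracking p):
p, val, num = (6, 29, 9)  # -> p = 6, val = 29, num = 9
p, val = (val, p)  # -> p = 29, val = 6
val, num = (num, val)  # -> val = 9, num = 6

Answer: 29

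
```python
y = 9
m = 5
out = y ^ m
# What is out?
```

Trace (tracking out):
y = 9  # -> y = 9
m = 5  # -> m = 5
out = y ^ m  # -> out = 12

Answer: 12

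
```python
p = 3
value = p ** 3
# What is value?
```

Answer: 27

Derivation:
Trace (tracking value):
p = 3  # -> p = 3
value = p ** 3  # -> value = 27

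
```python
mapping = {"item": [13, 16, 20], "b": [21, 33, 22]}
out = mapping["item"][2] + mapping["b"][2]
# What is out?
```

Answer: 42

Derivation:
Trace (tracking out):
mapping = {'item': [13, 16, 20], 'b': [21, 33, 22]}  # -> mapping = {'item': [13, 16, 20], 'b': [21, 33, 22]}
out = mapping['item'][2] + mapping['b'][2]  # -> out = 42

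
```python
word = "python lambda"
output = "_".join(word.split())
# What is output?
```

Answer: 'python_lambda'

Derivation:
Trace (tracking output):
word = 'python lambda'  # -> word = 'python lambda'
output = '_'.join(word.split())  # -> output = 'python_lambda'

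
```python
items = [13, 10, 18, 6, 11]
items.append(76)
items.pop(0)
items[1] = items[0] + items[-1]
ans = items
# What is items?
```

Trace (tracking items):
items = [13, 10, 18, 6, 11]  # -> items = [13, 10, 18, 6, 11]
items.append(76)  # -> items = [13, 10, 18, 6, 11, 76]
items.pop(0)  # -> items = [10, 18, 6, 11, 76]
items[1] = items[0] + items[-1]  # -> items = [10, 86, 6, 11, 76]
ans = items  # -> ans = [10, 86, 6, 11, 76]

Answer: [10, 86, 6, 11, 76]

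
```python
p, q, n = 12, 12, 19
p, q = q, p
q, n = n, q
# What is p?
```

Answer: 12

Derivation:
Trace (tracking p):
p, q, n = (12, 12, 19)  # -> p = 12, q = 12, n = 19
p, q = (q, p)  # -> p = 12, q = 12
q, n = (n, q)  # -> q = 19, n = 12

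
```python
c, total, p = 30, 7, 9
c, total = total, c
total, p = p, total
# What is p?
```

Trace (tracking p):
c, total, p = (30, 7, 9)  # -> c = 30, total = 7, p = 9
c, total = (total, c)  # -> c = 7, total = 30
total, p = (p, total)  # -> total = 9, p = 30

Answer: 30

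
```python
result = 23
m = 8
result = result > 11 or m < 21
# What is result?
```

Trace (tracking result):
result = 23  # -> result = 23
m = 8  # -> m = 8
result = result > 11 or m < 21  # -> result = True

Answer: True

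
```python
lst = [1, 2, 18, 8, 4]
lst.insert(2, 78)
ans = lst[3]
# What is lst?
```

Answer: [1, 2, 78, 18, 8, 4]

Derivation:
Trace (tracking lst):
lst = [1, 2, 18, 8, 4]  # -> lst = [1, 2, 18, 8, 4]
lst.insert(2, 78)  # -> lst = [1, 2, 78, 18, 8, 4]
ans = lst[3]  # -> ans = 18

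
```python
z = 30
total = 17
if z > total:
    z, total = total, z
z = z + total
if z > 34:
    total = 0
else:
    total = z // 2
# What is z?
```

Trace (tracking z):
z = 30  # -> z = 30
total = 17  # -> total = 17
if z > total:  # condition is True
    z, total = (total, z)  # -> z = 17, total = 30
z = z + total  # -> z = 47
if z > 34:  # condition is True
    total = 0  # -> total = 0

Answer: 47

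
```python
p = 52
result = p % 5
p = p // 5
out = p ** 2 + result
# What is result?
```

Trace (tracking result):
p = 52  # -> p = 52
result = p % 5  # -> result = 2
p = p // 5  # -> p = 10
out = p ** 2 + result  # -> out = 102

Answer: 2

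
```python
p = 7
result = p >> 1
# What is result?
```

Trace (tracking result):
p = 7  # -> p = 7
result = p >> 1  # -> result = 3

Answer: 3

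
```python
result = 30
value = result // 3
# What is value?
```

Trace (tracking value):
result = 30  # -> result = 30
value = result // 3  # -> value = 10

Answer: 10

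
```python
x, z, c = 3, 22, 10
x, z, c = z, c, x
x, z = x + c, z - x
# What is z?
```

Answer: -12

Derivation:
Trace (tracking z):
x, z, c = (3, 22, 10)  # -> x = 3, z = 22, c = 10
x, z, c = (z, c, x)  # -> x = 22, z = 10, c = 3
x, z = (x + c, z - x)  # -> x = 25, z = -12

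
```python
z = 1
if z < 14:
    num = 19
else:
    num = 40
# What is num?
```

Answer: 19

Derivation:
Trace (tracking num):
z = 1  # -> z = 1
if z < 14:  # condition is True
    num = 19  # -> num = 19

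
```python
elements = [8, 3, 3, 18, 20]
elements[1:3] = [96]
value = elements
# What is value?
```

Answer: [8, 96, 18, 20]

Derivation:
Trace (tracking value):
elements = [8, 3, 3, 18, 20]  # -> elements = [8, 3, 3, 18, 20]
elements[1:3] = [96]  # -> elements = [8, 96, 18, 20]
value = elements  # -> value = [8, 96, 18, 20]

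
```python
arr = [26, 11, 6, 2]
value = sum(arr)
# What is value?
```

Trace (tracking value):
arr = [26, 11, 6, 2]  # -> arr = [26, 11, 6, 2]
value = sum(arr)  # -> value = 45

Answer: 45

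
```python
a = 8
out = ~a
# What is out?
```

Answer: -9

Derivation:
Trace (tracking out):
a = 8  # -> a = 8
out = ~a  # -> out = -9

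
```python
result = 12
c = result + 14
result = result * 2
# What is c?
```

Trace (tracking c):
result = 12  # -> result = 12
c = result + 14  # -> c = 26
result = result * 2  # -> result = 24

Answer: 26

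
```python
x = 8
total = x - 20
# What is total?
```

Answer: -12

Derivation:
Trace (tracking total):
x = 8  # -> x = 8
total = x - 20  # -> total = -12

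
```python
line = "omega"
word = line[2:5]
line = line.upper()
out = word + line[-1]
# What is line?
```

Trace (tracking line):
line = 'omega'  # -> line = 'omega'
word = line[2:5]  # -> word = 'ega'
line = line.upper()  # -> line = 'OMEGA'
out = word + line[-1]  # -> out = 'egaA'

Answer: 'OMEGA'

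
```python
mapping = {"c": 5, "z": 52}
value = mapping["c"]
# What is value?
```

Trace (tracking value):
mapping = {'c': 5, 'z': 52}  # -> mapping = {'c': 5, 'z': 52}
value = mapping['c']  # -> value = 5

Answer: 5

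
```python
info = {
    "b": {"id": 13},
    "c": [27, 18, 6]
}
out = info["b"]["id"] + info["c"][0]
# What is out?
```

Answer: 40

Derivation:
Trace (tracking out):
info = {'b': {'id': 13}, 'c': [27, 18, 6]}  # -> info = {'b': {'id': 13}, 'c': [27, 18, 6]}
out = info['b']['id'] + info['c'][0]  # -> out = 40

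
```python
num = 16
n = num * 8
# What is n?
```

Answer: 128

Derivation:
Trace (tracking n):
num = 16  # -> num = 16
n = num * 8  # -> n = 128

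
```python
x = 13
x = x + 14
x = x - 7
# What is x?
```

Trace (tracking x):
x = 13  # -> x = 13
x = x + 14  # -> x = 27
x = x - 7  # -> x = 20

Answer: 20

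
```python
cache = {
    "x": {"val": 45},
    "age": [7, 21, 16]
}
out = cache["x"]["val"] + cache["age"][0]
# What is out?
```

Answer: 52

Derivation:
Trace (tracking out):
cache = {'x': {'val': 45}, 'age': [7, 21, 16]}  # -> cache = {'x': {'val': 45}, 'age': [7, 21, 16]}
out = cache['x']['val'] + cache['age'][0]  # -> out = 52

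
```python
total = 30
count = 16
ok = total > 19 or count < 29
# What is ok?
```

Trace (tracking ok):
total = 30  # -> total = 30
count = 16  # -> count = 16
ok = total > 19 or count < 29  # -> ok = True

Answer: True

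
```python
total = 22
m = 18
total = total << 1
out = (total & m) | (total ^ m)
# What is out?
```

Answer: 62

Derivation:
Trace (tracking out):
total = 22  # -> total = 22
m = 18  # -> m = 18
total = total << 1  # -> total = 44
out = total & m | total ^ m  # -> out = 62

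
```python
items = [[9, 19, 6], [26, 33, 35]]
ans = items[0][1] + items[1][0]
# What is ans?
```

Trace (tracking ans):
items = [[9, 19, 6], [26, 33, 35]]  # -> items = [[9, 19, 6], [26, 33, 35]]
ans = items[0][1] + items[1][0]  # -> ans = 45

Answer: 45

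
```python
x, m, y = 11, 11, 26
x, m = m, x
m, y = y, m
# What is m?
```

Answer: 26

Derivation:
Trace (tracking m):
x, m, y = (11, 11, 26)  # -> x = 11, m = 11, y = 26
x, m = (m, x)  # -> x = 11, m = 11
m, y = (y, m)  # -> m = 26, y = 11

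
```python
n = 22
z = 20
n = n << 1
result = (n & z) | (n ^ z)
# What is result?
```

Answer: 60

Derivation:
Trace (tracking result):
n = 22  # -> n = 22
z = 20  # -> z = 20
n = n << 1  # -> n = 44
result = n & z | n ^ z  # -> result = 60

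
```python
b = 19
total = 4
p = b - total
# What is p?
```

Trace (tracking p):
b = 19  # -> b = 19
total = 4  # -> total = 4
p = b - total  # -> p = 15

Answer: 15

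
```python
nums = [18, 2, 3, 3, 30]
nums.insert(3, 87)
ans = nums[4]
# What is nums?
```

Trace (tracking nums):
nums = [18, 2, 3, 3, 30]  # -> nums = [18, 2, 3, 3, 30]
nums.insert(3, 87)  # -> nums = [18, 2, 3, 87, 3, 30]
ans = nums[4]  # -> ans = 3

Answer: [18, 2, 3, 87, 3, 30]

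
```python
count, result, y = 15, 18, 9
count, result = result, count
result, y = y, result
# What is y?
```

Trace (tracking y):
count, result, y = (15, 18, 9)  # -> count = 15, result = 18, y = 9
count, result = (result, count)  # -> count = 18, result = 15
result, y = (y, result)  # -> result = 9, y = 15

Answer: 15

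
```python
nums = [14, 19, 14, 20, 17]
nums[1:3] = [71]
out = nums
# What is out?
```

Answer: [14, 71, 20, 17]

Derivation:
Trace (tracking out):
nums = [14, 19, 14, 20, 17]  # -> nums = [14, 19, 14, 20, 17]
nums[1:3] = [71]  # -> nums = [14, 71, 20, 17]
out = nums  # -> out = [14, 71, 20, 17]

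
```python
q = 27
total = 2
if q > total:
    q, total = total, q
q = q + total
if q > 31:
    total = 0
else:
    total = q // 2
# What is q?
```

Trace (tracking q):
q = 27  # -> q = 27
total = 2  # -> total = 2
if q > total:  # condition is True
    q, total = (total, q)  # -> q = 2, total = 27
q = q + total  # -> q = 29
if q > 31:  # condition is False
else:
    total = q // 2  # -> total = 14

Answer: 29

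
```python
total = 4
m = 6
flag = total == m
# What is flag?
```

Trace (tracking flag):
total = 4  # -> total = 4
m = 6  # -> m = 6
flag = total == m  # -> flag = False

Answer: False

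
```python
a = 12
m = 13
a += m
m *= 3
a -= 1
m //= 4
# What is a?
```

Trace (tracking a):
a = 12  # -> a = 12
m = 13  # -> m = 13
a += m  # -> a = 25
m *= 3  # -> m = 39
a -= 1  # -> a = 24
m //= 4  # -> m = 9

Answer: 24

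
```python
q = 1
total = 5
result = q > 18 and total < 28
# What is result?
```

Trace (tracking result):
q = 1  # -> q = 1
total = 5  # -> total = 5
result = q > 18 and total < 28  # -> result = False

Answer: False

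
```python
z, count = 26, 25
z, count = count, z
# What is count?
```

Trace (tracking count):
z, count = (26, 25)  # -> z = 26, count = 25
z, count = (count, z)  # -> z = 25, count = 26

Answer: 26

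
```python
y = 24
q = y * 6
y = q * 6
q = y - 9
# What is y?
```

Answer: 864

Derivation:
Trace (tracking y):
y = 24  # -> y = 24
q = y * 6  # -> q = 144
y = q * 6  # -> y = 864
q = y - 9  # -> q = 855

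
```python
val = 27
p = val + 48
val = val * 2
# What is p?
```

Answer: 75

Derivation:
Trace (tracking p):
val = 27  # -> val = 27
p = val + 48  # -> p = 75
val = val * 2  # -> val = 54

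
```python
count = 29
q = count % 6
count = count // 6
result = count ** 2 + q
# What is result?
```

Trace (tracking result):
count = 29  # -> count = 29
q = count % 6  # -> q = 5
count = count // 6  # -> count = 4
result = count ** 2 + q  # -> result = 21

Answer: 21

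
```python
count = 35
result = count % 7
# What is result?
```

Answer: 0

Derivation:
Trace (tracking result):
count = 35  # -> count = 35
result = count % 7  # -> result = 0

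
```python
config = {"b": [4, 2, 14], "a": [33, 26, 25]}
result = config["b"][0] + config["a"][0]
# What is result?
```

Answer: 37

Derivation:
Trace (tracking result):
config = {'b': [4, 2, 14], 'a': [33, 26, 25]}  # -> config = {'b': [4, 2, 14], 'a': [33, 26, 25]}
result = config['b'][0] + config['a'][0]  # -> result = 37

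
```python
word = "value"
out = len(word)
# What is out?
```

Trace (tracking out):
word = 'value'  # -> word = 'value'
out = len(word)  # -> out = 5

Answer: 5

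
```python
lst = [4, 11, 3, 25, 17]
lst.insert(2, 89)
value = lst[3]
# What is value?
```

Trace (tracking value):
lst = [4, 11, 3, 25, 17]  # -> lst = [4, 11, 3, 25, 17]
lst.insert(2, 89)  # -> lst = [4, 11, 89, 3, 25, 17]
value = lst[3]  # -> value = 3

Answer: 3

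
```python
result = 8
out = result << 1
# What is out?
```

Trace (tracking out):
result = 8  # -> result = 8
out = result << 1  # -> out = 16

Answer: 16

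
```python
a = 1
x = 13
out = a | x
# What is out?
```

Trace (tracking out):
a = 1  # -> a = 1
x = 13  # -> x = 13
out = a | x  # -> out = 13

Answer: 13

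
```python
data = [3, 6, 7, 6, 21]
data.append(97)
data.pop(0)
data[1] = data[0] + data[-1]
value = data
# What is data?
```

Answer: [6, 103, 6, 21, 97]

Derivation:
Trace (tracking data):
data = [3, 6, 7, 6, 21]  # -> data = [3, 6, 7, 6, 21]
data.append(97)  # -> data = [3, 6, 7, 6, 21, 97]
data.pop(0)  # -> data = [6, 7, 6, 21, 97]
data[1] = data[0] + data[-1]  # -> data = [6, 103, 6, 21, 97]
value = data  # -> value = [6, 103, 6, 21, 97]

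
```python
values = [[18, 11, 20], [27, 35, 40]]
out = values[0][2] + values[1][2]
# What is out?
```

Answer: 60

Derivation:
Trace (tracking out):
values = [[18, 11, 20], [27, 35, 40]]  # -> values = [[18, 11, 20], [27, 35, 40]]
out = values[0][2] + values[1][2]  # -> out = 60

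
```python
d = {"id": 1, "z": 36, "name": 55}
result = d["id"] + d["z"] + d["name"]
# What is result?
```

Answer: 92

Derivation:
Trace (tracking result):
d = {'id': 1, 'z': 36, 'name': 55}  # -> d = {'id': 1, 'z': 36, 'name': 55}
result = d['id'] + d['z'] + d['name']  # -> result = 92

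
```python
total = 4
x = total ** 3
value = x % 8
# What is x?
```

Answer: 64

Derivation:
Trace (tracking x):
total = 4  # -> total = 4
x = total ** 3  # -> x = 64
value = x % 8  # -> value = 0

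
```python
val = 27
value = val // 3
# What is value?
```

Trace (tracking value):
val = 27  # -> val = 27
value = val // 3  # -> value = 9

Answer: 9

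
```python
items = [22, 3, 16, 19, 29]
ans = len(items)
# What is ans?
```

Answer: 5

Derivation:
Trace (tracking ans):
items = [22, 3, 16, 19, 29]  # -> items = [22, 3, 16, 19, 29]
ans = len(items)  # -> ans = 5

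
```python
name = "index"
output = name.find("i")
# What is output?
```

Answer: 0

Derivation:
Trace (tracking output):
name = 'index'  # -> name = 'index'
output = name.find('i')  # -> output = 0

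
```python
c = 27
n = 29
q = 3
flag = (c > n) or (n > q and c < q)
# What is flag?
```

Answer: False

Derivation:
Trace (tracking flag):
c = 27  # -> c = 27
n = 29  # -> n = 29
q = 3  # -> q = 3
flag = c > n or (n > q and c < q)  # -> flag = False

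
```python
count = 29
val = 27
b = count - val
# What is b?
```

Trace (tracking b):
count = 29  # -> count = 29
val = 27  # -> val = 27
b = count - val  # -> b = 2

Answer: 2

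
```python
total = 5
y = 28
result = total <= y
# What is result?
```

Trace (tracking result):
total = 5  # -> total = 5
y = 28  # -> y = 28
result = total <= y  # -> result = True

Answer: True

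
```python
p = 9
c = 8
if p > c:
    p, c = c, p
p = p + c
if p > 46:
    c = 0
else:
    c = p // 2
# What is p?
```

Trace (tracking p):
p = 9  # -> p = 9
c = 8  # -> c = 8
if p > c:  # condition is True
    p, c = (c, p)  # -> p = 8, c = 9
p = p + c  # -> p = 17
if p > 46:  # condition is False
else:
    c = p // 2  # -> c = 8

Answer: 17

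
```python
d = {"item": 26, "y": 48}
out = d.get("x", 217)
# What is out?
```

Answer: 217

Derivation:
Trace (tracking out):
d = {'item': 26, 'y': 48}  # -> d = {'item': 26, 'y': 48}
out = d.get('x', 217)  # -> out = 217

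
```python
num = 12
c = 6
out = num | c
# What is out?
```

Answer: 14

Derivation:
Trace (tracking out):
num = 12  # -> num = 12
c = 6  # -> c = 6
out = num | c  # -> out = 14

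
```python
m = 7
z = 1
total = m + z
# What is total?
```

Trace (tracking total):
m = 7  # -> m = 7
z = 1  # -> z = 1
total = m + z  # -> total = 8

Answer: 8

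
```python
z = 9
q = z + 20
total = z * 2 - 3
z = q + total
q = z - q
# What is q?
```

Trace (tracking q):
z = 9  # -> z = 9
q = z + 20  # -> q = 29
total = z * 2 - 3  # -> total = 15
z = q + total  # -> z = 44
q = z - q  # -> q = 15

Answer: 15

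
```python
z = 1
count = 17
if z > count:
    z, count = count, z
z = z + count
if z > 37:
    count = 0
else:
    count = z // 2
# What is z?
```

Trace (tracking z):
z = 1  # -> z = 1
count = 17  # -> count = 17
if z > count:  # condition is False
z = z + count  # -> z = 18
if z > 37:  # condition is False
else:
    count = z // 2  # -> count = 9

Answer: 18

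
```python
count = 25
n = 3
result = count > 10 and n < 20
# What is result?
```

Answer: True

Derivation:
Trace (tracking result):
count = 25  # -> count = 25
n = 3  # -> n = 3
result = count > 10 and n < 20  # -> result = True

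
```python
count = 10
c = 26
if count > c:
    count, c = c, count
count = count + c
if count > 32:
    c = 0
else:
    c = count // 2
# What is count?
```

Trace (tracking count):
count = 10  # -> count = 10
c = 26  # -> c = 26
if count > c:  # condition is False
count = count + c  # -> count = 36
if count > 32:  # condition is True
    c = 0  # -> c = 0

Answer: 36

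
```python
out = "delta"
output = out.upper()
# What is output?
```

Trace (tracking output):
out = 'delta'  # -> out = 'delta'
output = out.upper()  # -> output = 'DELTA'

Answer: 'DELTA'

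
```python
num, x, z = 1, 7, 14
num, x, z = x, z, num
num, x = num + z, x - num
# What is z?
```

Trace (tracking z):
num, x, z = (1, 7, 14)  # -> num = 1, x = 7, z = 14
num, x, z = (x, z, num)  # -> num = 7, x = 14, z = 1
num, x = (num + z, x - num)  # -> num = 8, x = 7

Answer: 1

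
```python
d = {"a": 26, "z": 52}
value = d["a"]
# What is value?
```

Trace (tracking value):
d = {'a': 26, 'z': 52}  # -> d = {'a': 26, 'z': 52}
value = d['a']  # -> value = 26

Answer: 26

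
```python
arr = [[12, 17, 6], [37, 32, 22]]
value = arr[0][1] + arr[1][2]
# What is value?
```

Answer: 39

Derivation:
Trace (tracking value):
arr = [[12, 17, 6], [37, 32, 22]]  # -> arr = [[12, 17, 6], [37, 32, 22]]
value = arr[0][1] + arr[1][2]  # -> value = 39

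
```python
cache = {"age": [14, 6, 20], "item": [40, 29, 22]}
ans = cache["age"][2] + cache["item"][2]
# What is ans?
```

Answer: 42

Derivation:
Trace (tracking ans):
cache = {'age': [14, 6, 20], 'item': [40, 29, 22]}  # -> cache = {'age': [14, 6, 20], 'item': [40, 29, 22]}
ans = cache['age'][2] + cache['item'][2]  # -> ans = 42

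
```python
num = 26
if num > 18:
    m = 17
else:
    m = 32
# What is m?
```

Trace (tracking m):
num = 26  # -> num = 26
if num > 18:  # condition is True
    m = 17  # -> m = 17

Answer: 17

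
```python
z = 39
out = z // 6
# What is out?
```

Trace (tracking out):
z = 39  # -> z = 39
out = z // 6  # -> out = 6

Answer: 6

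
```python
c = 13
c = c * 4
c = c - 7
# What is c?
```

Trace (tracking c):
c = 13  # -> c = 13
c = c * 4  # -> c = 52
c = c - 7  # -> c = 45

Answer: 45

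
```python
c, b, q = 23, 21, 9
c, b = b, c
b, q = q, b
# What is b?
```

Answer: 9

Derivation:
Trace (tracking b):
c, b, q = (23, 21, 9)  # -> c = 23, b = 21, q = 9
c, b = (b, c)  # -> c = 21, b = 23
b, q = (q, b)  # -> b = 9, q = 23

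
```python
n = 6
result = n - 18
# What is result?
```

Trace (tracking result):
n = 6  # -> n = 6
result = n - 18  # -> result = -12

Answer: -12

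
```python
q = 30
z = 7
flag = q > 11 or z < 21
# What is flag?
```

Answer: True

Derivation:
Trace (tracking flag):
q = 30  # -> q = 30
z = 7  # -> z = 7
flag = q > 11 or z < 21  # -> flag = True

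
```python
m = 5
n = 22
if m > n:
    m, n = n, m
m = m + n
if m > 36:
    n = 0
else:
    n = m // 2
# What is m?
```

Trace (tracking m):
m = 5  # -> m = 5
n = 22  # -> n = 22
if m > n:  # condition is False
m = m + n  # -> m = 27
if m > 36:  # condition is False
else:
    n = m // 2  # -> n = 13

Answer: 27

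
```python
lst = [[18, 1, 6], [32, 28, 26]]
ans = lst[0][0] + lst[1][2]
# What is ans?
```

Answer: 44

Derivation:
Trace (tracking ans):
lst = [[18, 1, 6], [32, 28, 26]]  # -> lst = [[18, 1, 6], [32, 28, 26]]
ans = lst[0][0] + lst[1][2]  # -> ans = 44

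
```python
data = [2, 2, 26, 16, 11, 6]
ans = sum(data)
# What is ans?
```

Trace (tracking ans):
data = [2, 2, 26, 16, 11, 6]  # -> data = [2, 2, 26, 16, 11, 6]
ans = sum(data)  # -> ans = 63

Answer: 63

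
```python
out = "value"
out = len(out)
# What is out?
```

Trace (tracking out):
out = 'value'  # -> out = 'value'
out = len(out)  # -> out = 5

Answer: 5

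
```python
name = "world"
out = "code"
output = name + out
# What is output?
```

Trace (tracking output):
name = 'world'  # -> name = 'world'
out = 'code'  # -> out = 'code'
output = name + out  # -> output = 'worldcode'

Answer: 'worldcode'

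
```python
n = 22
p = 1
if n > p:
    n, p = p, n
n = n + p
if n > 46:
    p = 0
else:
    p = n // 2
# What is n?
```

Answer: 23

Derivation:
Trace (tracking n):
n = 22  # -> n = 22
p = 1  # -> p = 1
if n > p:  # condition is True
    n, p = (p, n)  # -> n = 1, p = 22
n = n + p  # -> n = 23
if n > 46:  # condition is False
else:
    p = n // 2  # -> p = 11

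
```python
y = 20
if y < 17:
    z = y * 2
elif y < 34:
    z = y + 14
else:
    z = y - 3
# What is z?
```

Trace (tracking z):
y = 20  # -> y = 20
if y < 17:  # condition is False
elif y < 34:  # condition is True
    z = y + 14  # -> z = 34

Answer: 34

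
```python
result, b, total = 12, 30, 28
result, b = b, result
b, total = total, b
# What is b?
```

Trace (tracking b):
result, b, total = (12, 30, 28)  # -> result = 12, b = 30, total = 28
result, b = (b, result)  # -> result = 30, b = 12
b, total = (total, b)  # -> b = 28, total = 12

Answer: 28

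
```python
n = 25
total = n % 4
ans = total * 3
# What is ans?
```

Answer: 3

Derivation:
Trace (tracking ans):
n = 25  # -> n = 25
total = n % 4  # -> total = 1
ans = total * 3  # -> ans = 3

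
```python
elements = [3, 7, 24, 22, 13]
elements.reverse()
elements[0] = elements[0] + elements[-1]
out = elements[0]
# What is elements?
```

Answer: [16, 22, 24, 7, 3]

Derivation:
Trace (tracking elements):
elements = [3, 7, 24, 22, 13]  # -> elements = [3, 7, 24, 22, 13]
elements.reverse()  # -> elements = [13, 22, 24, 7, 3]
elements[0] = elements[0] + elements[-1]  # -> elements = [16, 22, 24, 7, 3]
out = elements[0]  # -> out = 16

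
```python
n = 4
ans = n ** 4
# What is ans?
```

Answer: 256

Derivation:
Trace (tracking ans):
n = 4  # -> n = 4
ans = n ** 4  # -> ans = 256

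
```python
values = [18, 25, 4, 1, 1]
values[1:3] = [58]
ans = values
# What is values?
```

Answer: [18, 58, 1, 1]

Derivation:
Trace (tracking values):
values = [18, 25, 4, 1, 1]  # -> values = [18, 25, 4, 1, 1]
values[1:3] = [58]  # -> values = [18, 58, 1, 1]
ans = values  # -> ans = [18, 58, 1, 1]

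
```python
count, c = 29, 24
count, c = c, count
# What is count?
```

Trace (tracking count):
count, c = (29, 24)  # -> count = 29, c = 24
count, c = (c, count)  # -> count = 24, c = 29

Answer: 24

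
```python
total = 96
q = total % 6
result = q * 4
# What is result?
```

Answer: 0

Derivation:
Trace (tracking result):
total = 96  # -> total = 96
q = total % 6  # -> q = 0
result = q * 4  # -> result = 0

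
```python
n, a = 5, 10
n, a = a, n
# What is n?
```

Answer: 10

Derivation:
Trace (tracking n):
n, a = (5, 10)  # -> n = 5, a = 10
n, a = (a, n)  # -> n = 10, a = 5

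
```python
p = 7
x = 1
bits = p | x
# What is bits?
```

Answer: 7

Derivation:
Trace (tracking bits):
p = 7  # -> p = 7
x = 1  # -> x = 1
bits = p | x  # -> bits = 7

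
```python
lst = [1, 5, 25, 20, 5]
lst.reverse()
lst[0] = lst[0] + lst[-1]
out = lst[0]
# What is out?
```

Answer: 6

Derivation:
Trace (tracking out):
lst = [1, 5, 25, 20, 5]  # -> lst = [1, 5, 25, 20, 5]
lst.reverse()  # -> lst = [5, 20, 25, 5, 1]
lst[0] = lst[0] + lst[-1]  # -> lst = [6, 20, 25, 5, 1]
out = lst[0]  # -> out = 6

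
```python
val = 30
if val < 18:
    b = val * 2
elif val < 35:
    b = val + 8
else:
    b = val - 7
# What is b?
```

Trace (tracking b):
val = 30  # -> val = 30
if val < 18:  # condition is False
elif val < 35:  # condition is True
    b = val + 8  # -> b = 38

Answer: 38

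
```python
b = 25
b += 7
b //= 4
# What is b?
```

Trace (tracking b):
b = 25  # -> b = 25
b += 7  # -> b = 32
b //= 4  # -> b = 8

Answer: 8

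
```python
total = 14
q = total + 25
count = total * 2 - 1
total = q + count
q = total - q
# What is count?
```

Answer: 27

Derivation:
Trace (tracking count):
total = 14  # -> total = 14
q = total + 25  # -> q = 39
count = total * 2 - 1  # -> count = 27
total = q + count  # -> total = 66
q = total - q  # -> q = 27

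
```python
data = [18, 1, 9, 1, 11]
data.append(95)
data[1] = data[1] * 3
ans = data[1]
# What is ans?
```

Trace (tracking ans):
data = [18, 1, 9, 1, 11]  # -> data = [18, 1, 9, 1, 11]
data.append(95)  # -> data = [18, 1, 9, 1, 11, 95]
data[1] = data[1] * 3  # -> data = [18, 3, 9, 1, 11, 95]
ans = data[1]  # -> ans = 3

Answer: 3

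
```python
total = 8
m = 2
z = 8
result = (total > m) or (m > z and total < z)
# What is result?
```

Answer: True

Derivation:
Trace (tracking result):
total = 8  # -> total = 8
m = 2  # -> m = 2
z = 8  # -> z = 8
result = total > m or (m > z and total < z)  # -> result = True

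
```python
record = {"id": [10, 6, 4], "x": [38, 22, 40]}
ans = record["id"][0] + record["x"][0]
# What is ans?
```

Answer: 48

Derivation:
Trace (tracking ans):
record = {'id': [10, 6, 4], 'x': [38, 22, 40]}  # -> record = {'id': [10, 6, 4], 'x': [38, 22, 40]}
ans = record['id'][0] + record['x'][0]  # -> ans = 48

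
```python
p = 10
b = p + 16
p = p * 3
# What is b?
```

Answer: 26

Derivation:
Trace (tracking b):
p = 10  # -> p = 10
b = p + 16  # -> b = 26
p = p * 3  # -> p = 30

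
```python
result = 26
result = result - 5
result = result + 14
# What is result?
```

Trace (tracking result):
result = 26  # -> result = 26
result = result - 5  # -> result = 21
result = result + 14  # -> result = 35

Answer: 35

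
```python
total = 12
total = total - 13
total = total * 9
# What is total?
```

Answer: -9

Derivation:
Trace (tracking total):
total = 12  # -> total = 12
total = total - 13  # -> total = -1
total = total * 9  # -> total = -9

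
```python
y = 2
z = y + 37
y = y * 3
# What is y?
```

Answer: 6

Derivation:
Trace (tracking y):
y = 2  # -> y = 2
z = y + 37  # -> z = 39
y = y * 3  # -> y = 6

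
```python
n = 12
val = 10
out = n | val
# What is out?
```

Trace (tracking out):
n = 12  # -> n = 12
val = 10  # -> val = 10
out = n | val  # -> out = 14

Answer: 14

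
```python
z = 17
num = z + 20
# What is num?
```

Trace (tracking num):
z = 17  # -> z = 17
num = z + 20  # -> num = 37

Answer: 37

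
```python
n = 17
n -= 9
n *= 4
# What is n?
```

Answer: 32

Derivation:
Trace (tracking n):
n = 17  # -> n = 17
n -= 9  # -> n = 8
n *= 4  # -> n = 32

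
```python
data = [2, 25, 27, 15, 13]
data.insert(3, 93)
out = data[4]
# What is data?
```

Trace (tracking data):
data = [2, 25, 27, 15, 13]  # -> data = [2, 25, 27, 15, 13]
data.insert(3, 93)  # -> data = [2, 25, 27, 93, 15, 13]
out = data[4]  # -> out = 15

Answer: [2, 25, 27, 93, 15, 13]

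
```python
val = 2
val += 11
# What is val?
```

Answer: 13

Derivation:
Trace (tracking val):
val = 2  # -> val = 2
val += 11  # -> val = 13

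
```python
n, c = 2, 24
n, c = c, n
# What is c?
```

Trace (tracking c):
n, c = (2, 24)  # -> n = 2, c = 24
n, c = (c, n)  # -> n = 24, c = 2

Answer: 2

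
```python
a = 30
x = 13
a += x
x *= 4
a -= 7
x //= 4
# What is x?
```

Trace (tracking x):
a = 30  # -> a = 30
x = 13  # -> x = 13
a += x  # -> a = 43
x *= 4  # -> x = 52
a -= 7  # -> a = 36
x //= 4  # -> x = 13

Answer: 13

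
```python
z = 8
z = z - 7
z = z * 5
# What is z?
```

Answer: 5

Derivation:
Trace (tracking z):
z = 8  # -> z = 8
z = z - 7  # -> z = 1
z = z * 5  # -> z = 5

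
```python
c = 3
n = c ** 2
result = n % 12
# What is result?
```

Trace (tracking result):
c = 3  # -> c = 3
n = c ** 2  # -> n = 9
result = n % 12  # -> result = 9

Answer: 9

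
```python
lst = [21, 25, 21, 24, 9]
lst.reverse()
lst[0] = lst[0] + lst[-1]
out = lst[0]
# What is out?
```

Answer: 30

Derivation:
Trace (tracking out):
lst = [21, 25, 21, 24, 9]  # -> lst = [21, 25, 21, 24, 9]
lst.reverse()  # -> lst = [9, 24, 21, 25, 21]
lst[0] = lst[0] + lst[-1]  # -> lst = [30, 24, 21, 25, 21]
out = lst[0]  # -> out = 30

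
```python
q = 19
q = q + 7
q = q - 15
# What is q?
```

Trace (tracking q):
q = 19  # -> q = 19
q = q + 7  # -> q = 26
q = q - 15  # -> q = 11

Answer: 11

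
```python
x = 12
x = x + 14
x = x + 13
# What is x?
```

Answer: 39

Derivation:
Trace (tracking x):
x = 12  # -> x = 12
x = x + 14  # -> x = 26
x = x + 13  # -> x = 39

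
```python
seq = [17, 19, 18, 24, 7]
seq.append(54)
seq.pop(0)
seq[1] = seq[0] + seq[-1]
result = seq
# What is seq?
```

Answer: [19, 73, 24, 7, 54]

Derivation:
Trace (tracking seq):
seq = [17, 19, 18, 24, 7]  # -> seq = [17, 19, 18, 24, 7]
seq.append(54)  # -> seq = [17, 19, 18, 24, 7, 54]
seq.pop(0)  # -> seq = [19, 18, 24, 7, 54]
seq[1] = seq[0] + seq[-1]  # -> seq = [19, 73, 24, 7, 54]
result = seq  # -> result = [19, 73, 24, 7, 54]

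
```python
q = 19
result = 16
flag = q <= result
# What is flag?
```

Trace (tracking flag):
q = 19  # -> q = 19
result = 16  # -> result = 16
flag = q <= result  # -> flag = False

Answer: False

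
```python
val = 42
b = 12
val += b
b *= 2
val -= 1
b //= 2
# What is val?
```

Answer: 53

Derivation:
Trace (tracking val):
val = 42  # -> val = 42
b = 12  # -> b = 12
val += b  # -> val = 54
b *= 2  # -> b = 24
val -= 1  # -> val = 53
b //= 2  # -> b = 12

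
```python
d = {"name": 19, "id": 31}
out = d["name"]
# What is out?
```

Answer: 19

Derivation:
Trace (tracking out):
d = {'name': 19, 'id': 31}  # -> d = {'name': 19, 'id': 31}
out = d['name']  # -> out = 19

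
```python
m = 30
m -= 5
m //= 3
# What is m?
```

Trace (tracking m):
m = 30  # -> m = 30
m -= 5  # -> m = 25
m //= 3  # -> m = 8

Answer: 8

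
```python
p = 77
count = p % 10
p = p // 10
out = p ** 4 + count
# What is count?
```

Answer: 7

Derivation:
Trace (tracking count):
p = 77  # -> p = 77
count = p % 10  # -> count = 7
p = p // 10  # -> p = 7
out = p ** 4 + count  # -> out = 2408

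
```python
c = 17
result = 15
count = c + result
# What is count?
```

Answer: 32

Derivation:
Trace (tracking count):
c = 17  # -> c = 17
result = 15  # -> result = 15
count = c + result  # -> count = 32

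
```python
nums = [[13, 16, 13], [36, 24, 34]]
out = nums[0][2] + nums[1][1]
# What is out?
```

Answer: 37

Derivation:
Trace (tracking out):
nums = [[13, 16, 13], [36, 24, 34]]  # -> nums = [[13, 16, 13], [36, 24, 34]]
out = nums[0][2] + nums[1][1]  # -> out = 37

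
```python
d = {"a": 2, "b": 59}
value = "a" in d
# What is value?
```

Trace (tracking value):
d = {'a': 2, 'b': 59}  # -> d = {'a': 2, 'b': 59}
value = 'a' in d  # -> value = True

Answer: True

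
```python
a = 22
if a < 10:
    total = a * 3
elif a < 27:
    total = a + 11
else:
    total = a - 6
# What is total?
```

Answer: 33

Derivation:
Trace (tracking total):
a = 22  # -> a = 22
if a < 10:  # condition is False
elif a < 27:  # condition is True
    total = a + 11  # -> total = 33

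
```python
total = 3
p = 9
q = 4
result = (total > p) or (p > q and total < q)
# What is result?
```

Answer: True

Derivation:
Trace (tracking result):
total = 3  # -> total = 3
p = 9  # -> p = 9
q = 4  # -> q = 4
result = total > p or (p > q and total < q)  # -> result = True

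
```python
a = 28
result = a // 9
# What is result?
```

Trace (tracking result):
a = 28  # -> a = 28
result = a // 9  # -> result = 3

Answer: 3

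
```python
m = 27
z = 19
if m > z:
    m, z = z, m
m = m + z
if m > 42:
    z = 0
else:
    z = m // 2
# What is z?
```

Trace (tracking z):
m = 27  # -> m = 27
z = 19  # -> z = 19
if m > z:  # condition is True
    m, z = (z, m)  # -> m = 19, z = 27
m = m + z  # -> m = 46
if m > 42:  # condition is True
    z = 0  # -> z = 0

Answer: 0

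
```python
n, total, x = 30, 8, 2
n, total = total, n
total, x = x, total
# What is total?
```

Answer: 2

Derivation:
Trace (tracking total):
n, total, x = (30, 8, 2)  # -> n = 30, total = 8, x = 2
n, total = (total, n)  # -> n = 8, total = 30
total, x = (x, total)  # -> total = 2, x = 30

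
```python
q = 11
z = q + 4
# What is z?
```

Trace (tracking z):
q = 11  # -> q = 11
z = q + 4  # -> z = 15

Answer: 15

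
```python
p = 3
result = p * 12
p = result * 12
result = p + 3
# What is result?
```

Answer: 435

Derivation:
Trace (tracking result):
p = 3  # -> p = 3
result = p * 12  # -> result = 36
p = result * 12  # -> p = 432
result = p + 3  # -> result = 435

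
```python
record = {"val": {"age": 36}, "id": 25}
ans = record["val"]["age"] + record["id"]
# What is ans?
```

Trace (tracking ans):
record = {'val': {'age': 36}, 'id': 25}  # -> record = {'val': {'age': 36}, 'id': 25}
ans = record['val']['age'] + record['id']  # -> ans = 61

Answer: 61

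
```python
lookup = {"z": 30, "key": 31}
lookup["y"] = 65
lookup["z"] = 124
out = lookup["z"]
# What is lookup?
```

Trace (tracking lookup):
lookup = {'z': 30, 'key': 31}  # -> lookup = {'z': 30, 'key': 31}
lookup['y'] = 65  # -> lookup = {'z': 30, 'key': 31, 'y': 65}
lookup['z'] = 124  # -> lookup = {'z': 124, 'key': 31, 'y': 65}
out = lookup['z']  # -> out = 124

Answer: {'z': 124, 'key': 31, 'y': 65}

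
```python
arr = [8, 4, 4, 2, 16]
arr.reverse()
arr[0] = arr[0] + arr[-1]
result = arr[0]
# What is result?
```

Answer: 24

Derivation:
Trace (tracking result):
arr = [8, 4, 4, 2, 16]  # -> arr = [8, 4, 4, 2, 16]
arr.reverse()  # -> arr = [16, 2, 4, 4, 8]
arr[0] = arr[0] + arr[-1]  # -> arr = [24, 2, 4, 4, 8]
result = arr[0]  # -> result = 24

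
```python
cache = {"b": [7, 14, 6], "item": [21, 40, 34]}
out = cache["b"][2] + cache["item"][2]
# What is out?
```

Trace (tracking out):
cache = {'b': [7, 14, 6], 'item': [21, 40, 34]}  # -> cache = {'b': [7, 14, 6], 'item': [21, 40, 34]}
out = cache['b'][2] + cache['item'][2]  # -> out = 40

Answer: 40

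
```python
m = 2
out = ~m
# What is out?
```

Trace (tracking out):
m = 2  # -> m = 2
out = ~m  # -> out = -3

Answer: -3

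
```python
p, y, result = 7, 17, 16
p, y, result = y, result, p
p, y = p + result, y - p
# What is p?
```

Answer: 24

Derivation:
Trace (tracking p):
p, y, result = (7, 17, 16)  # -> p = 7, y = 17, result = 16
p, y, result = (y, result, p)  # -> p = 17, y = 16, result = 7
p, y = (p + result, y - p)  # -> p = 24, y = -1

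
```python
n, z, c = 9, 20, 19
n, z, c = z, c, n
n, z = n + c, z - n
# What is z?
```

Answer: -1

Derivation:
Trace (tracking z):
n, z, c = (9, 20, 19)  # -> n = 9, z = 20, c = 19
n, z, c = (z, c, n)  # -> n = 20, z = 19, c = 9
n, z = (n + c, z - n)  # -> n = 29, z = -1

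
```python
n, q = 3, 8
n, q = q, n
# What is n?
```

Answer: 8

Derivation:
Trace (tracking n):
n, q = (3, 8)  # -> n = 3, q = 8
n, q = (q, n)  # -> n = 8, q = 3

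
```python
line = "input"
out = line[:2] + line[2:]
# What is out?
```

Answer: 'input'

Derivation:
Trace (tracking out):
line = 'input'  # -> line = 'input'
out = line[:2] + line[2:]  # -> out = 'input'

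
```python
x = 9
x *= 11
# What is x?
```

Trace (tracking x):
x = 9  # -> x = 9
x *= 11  # -> x = 99

Answer: 99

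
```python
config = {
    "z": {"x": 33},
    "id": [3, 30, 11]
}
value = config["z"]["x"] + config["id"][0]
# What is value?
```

Trace (tracking value):
config = {'z': {'x': 33}, 'id': [3, 30, 11]}  # -> config = {'z': {'x': 33}, 'id': [3, 30, 11]}
value = config['z']['x'] + config['id'][0]  # -> value = 36

Answer: 36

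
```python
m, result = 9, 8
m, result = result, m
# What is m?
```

Trace (tracking m):
m, result = (9, 8)  # -> m = 9, result = 8
m, result = (result, m)  # -> m = 8, result = 9

Answer: 8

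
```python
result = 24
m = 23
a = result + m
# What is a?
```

Trace (tracking a):
result = 24  # -> result = 24
m = 23  # -> m = 23
a = result + m  # -> a = 47

Answer: 47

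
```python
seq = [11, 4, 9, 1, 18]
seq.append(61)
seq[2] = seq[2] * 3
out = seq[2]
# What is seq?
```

Trace (tracking seq):
seq = [11, 4, 9, 1, 18]  # -> seq = [11, 4, 9, 1, 18]
seq.append(61)  # -> seq = [11, 4, 9, 1, 18, 61]
seq[2] = seq[2] * 3  # -> seq = [11, 4, 27, 1, 18, 61]
out = seq[2]  # -> out = 27

Answer: [11, 4, 27, 1, 18, 61]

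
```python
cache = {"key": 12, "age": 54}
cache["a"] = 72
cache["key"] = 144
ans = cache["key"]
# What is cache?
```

Answer: {'key': 144, 'age': 54, 'a': 72}

Derivation:
Trace (tracking cache):
cache = {'key': 12, 'age': 54}  # -> cache = {'key': 12, 'age': 54}
cache['a'] = 72  # -> cache = {'key': 12, 'age': 54, 'a': 72}
cache['key'] = 144  # -> cache = {'key': 144, 'age': 54, 'a': 72}
ans = cache['key']  # -> ans = 144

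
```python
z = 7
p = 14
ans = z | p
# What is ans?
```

Answer: 15

Derivation:
Trace (tracking ans):
z = 7  # -> z = 7
p = 14  # -> p = 14
ans = z | p  # -> ans = 15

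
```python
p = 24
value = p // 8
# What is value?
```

Trace (tracking value):
p = 24  # -> p = 24
value = p // 8  # -> value = 3

Answer: 3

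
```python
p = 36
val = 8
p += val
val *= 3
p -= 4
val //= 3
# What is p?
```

Trace (tracking p):
p = 36  # -> p = 36
val = 8  # -> val = 8
p += val  # -> p = 44
val *= 3  # -> val = 24
p -= 4  # -> p = 40
val //= 3  # -> val = 8

Answer: 40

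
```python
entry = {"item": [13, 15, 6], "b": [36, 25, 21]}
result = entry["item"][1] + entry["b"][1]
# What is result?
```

Answer: 40

Derivation:
Trace (tracking result):
entry = {'item': [13, 15, 6], 'b': [36, 25, 21]}  # -> entry = {'item': [13, 15, 6], 'b': [36, 25, 21]}
result = entry['item'][1] + entry['b'][1]  # -> result = 40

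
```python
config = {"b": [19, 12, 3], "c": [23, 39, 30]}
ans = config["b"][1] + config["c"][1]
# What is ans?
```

Answer: 51

Derivation:
Trace (tracking ans):
config = {'b': [19, 12, 3], 'c': [23, 39, 30]}  # -> config = {'b': [19, 12, 3], 'c': [23, 39, 30]}
ans = config['b'][1] + config['c'][1]  # -> ans = 51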